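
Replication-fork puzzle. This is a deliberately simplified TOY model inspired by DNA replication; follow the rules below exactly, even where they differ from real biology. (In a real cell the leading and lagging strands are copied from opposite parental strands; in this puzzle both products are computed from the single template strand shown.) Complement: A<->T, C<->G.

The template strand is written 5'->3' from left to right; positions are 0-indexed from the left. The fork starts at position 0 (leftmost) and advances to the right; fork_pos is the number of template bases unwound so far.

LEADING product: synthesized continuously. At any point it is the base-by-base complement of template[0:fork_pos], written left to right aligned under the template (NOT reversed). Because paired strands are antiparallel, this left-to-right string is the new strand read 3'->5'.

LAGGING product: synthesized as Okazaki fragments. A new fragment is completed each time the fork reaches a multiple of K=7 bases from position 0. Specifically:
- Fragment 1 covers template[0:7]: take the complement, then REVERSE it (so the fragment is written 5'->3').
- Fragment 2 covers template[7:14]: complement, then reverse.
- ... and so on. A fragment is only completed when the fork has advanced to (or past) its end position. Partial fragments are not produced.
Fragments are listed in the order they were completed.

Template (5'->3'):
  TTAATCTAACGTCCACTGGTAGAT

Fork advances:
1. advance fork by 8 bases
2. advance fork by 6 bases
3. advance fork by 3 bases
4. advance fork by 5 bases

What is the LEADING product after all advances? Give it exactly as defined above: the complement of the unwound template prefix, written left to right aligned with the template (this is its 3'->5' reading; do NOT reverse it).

Answer: AATTAGATTGCAGGTGACCATC

Derivation:
Step 1: advance 8 -> fork_pos = 0 + 8 = 8.
Step 2: advance 6 -> fork_pos = 8 + 6 = 14.
Step 3: advance 3 -> fork_pos = 14 + 3 = 17.
Step 4: advance 5 -> fork_pos = 17 + 5 = 22.
Unwound prefix: template[0:22] = TTAATCTAACGTCCACTGGTAG
Complement it base by base (A<->T, C<->G), keeping left-to-right order:
  [0:5] TTAAT -> AATTA
  [5:10] CTAAC -> GATTG
  [10:15] GTCCA -> CAGGT
  [15:20] CTGGT -> GACCA
  [20:22] AG -> TC
Concatenate: AATTAGATTGCAGGTGACCATC (length 22; written aligned with the template, i.e. 3'->5').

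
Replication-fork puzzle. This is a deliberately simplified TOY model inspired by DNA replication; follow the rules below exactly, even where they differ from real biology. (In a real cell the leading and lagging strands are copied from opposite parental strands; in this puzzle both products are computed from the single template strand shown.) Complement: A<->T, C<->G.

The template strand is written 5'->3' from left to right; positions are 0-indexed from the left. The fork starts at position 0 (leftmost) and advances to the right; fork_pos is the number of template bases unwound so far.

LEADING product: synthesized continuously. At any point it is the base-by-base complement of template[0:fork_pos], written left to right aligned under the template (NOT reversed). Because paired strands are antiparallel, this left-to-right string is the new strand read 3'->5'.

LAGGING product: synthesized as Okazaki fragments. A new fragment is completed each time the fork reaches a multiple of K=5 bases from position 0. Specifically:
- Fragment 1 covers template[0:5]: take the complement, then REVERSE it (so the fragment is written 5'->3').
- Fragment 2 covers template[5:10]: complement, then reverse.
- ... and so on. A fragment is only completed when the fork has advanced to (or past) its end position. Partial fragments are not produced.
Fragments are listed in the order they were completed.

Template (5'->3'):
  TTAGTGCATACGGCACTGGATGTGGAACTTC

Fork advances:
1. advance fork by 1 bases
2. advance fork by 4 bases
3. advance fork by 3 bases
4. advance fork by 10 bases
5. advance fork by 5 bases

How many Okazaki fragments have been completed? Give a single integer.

Step 1: advance 1 -> fork_pos = 0 + 1 = 1. Next multiple of 5 is 5 (not reached); still 0 fragment(s).
Step 2: advance 4 -> fork_pos = 1 + 4 = 5. Reached multiple(s) of 5: 5 -> fragment 1 completed (1 total).
Step 3: advance 3 -> fork_pos = 5 + 3 = 8. Next multiple of 5 is 10 (not reached); still 1 fragment(s).
Step 4: advance 10 -> fork_pos = 8 + 10 = 18. Reached multiple(s) of 5: 10, 15 -> fragments 2-3 completed (3 total).
Step 5: advance 5 -> fork_pos = 18 + 5 = 23. Reached multiple(s) of 5: 20 -> fragment 4 completed (4 total).
Check: final fork_pos = 23; the multiples of 5 that are <= 23 are 5..20 -> 23 // 5 = 4 completed fragment(s).

Answer: 4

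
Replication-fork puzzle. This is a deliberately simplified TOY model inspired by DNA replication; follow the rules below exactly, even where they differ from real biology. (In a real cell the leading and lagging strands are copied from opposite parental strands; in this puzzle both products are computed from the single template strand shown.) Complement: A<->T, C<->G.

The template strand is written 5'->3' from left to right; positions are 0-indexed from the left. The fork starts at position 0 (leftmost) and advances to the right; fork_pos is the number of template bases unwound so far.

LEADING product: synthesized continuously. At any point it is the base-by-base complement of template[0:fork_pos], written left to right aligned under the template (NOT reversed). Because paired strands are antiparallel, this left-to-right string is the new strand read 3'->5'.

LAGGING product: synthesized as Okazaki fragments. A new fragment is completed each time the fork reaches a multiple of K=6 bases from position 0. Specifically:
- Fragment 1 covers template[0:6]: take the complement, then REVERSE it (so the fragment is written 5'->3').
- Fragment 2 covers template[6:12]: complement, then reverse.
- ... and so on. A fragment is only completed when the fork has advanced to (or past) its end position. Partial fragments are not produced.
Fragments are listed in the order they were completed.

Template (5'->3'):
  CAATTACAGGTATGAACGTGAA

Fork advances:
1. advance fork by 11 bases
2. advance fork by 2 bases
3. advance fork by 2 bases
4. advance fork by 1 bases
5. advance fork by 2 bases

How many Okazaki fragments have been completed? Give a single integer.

Step 1: advance 11 -> fork_pos = 0 + 11 = 11. Reached multiple(s) of 6: 6 -> fragment 1 completed (1 total).
Step 2: advance 2 -> fork_pos = 11 + 2 = 13. Reached multiple(s) of 6: 12 -> fragment 2 completed (2 total).
Step 3: advance 2 -> fork_pos = 13 + 2 = 15. Next multiple of 6 is 18 (not reached); still 2 fragment(s).
Step 4: advance 1 -> fork_pos = 15 + 1 = 16. Next multiple of 6 is 18 (not reached); still 2 fragment(s).
Step 5: advance 2 -> fork_pos = 16 + 2 = 18. Reached multiple(s) of 6: 18 -> fragment 3 completed (3 total).
Check: final fork_pos = 18; the multiples of 6 that are <= 18 are 6..18 -> 18 // 6 = 3 completed fragment(s).

Answer: 3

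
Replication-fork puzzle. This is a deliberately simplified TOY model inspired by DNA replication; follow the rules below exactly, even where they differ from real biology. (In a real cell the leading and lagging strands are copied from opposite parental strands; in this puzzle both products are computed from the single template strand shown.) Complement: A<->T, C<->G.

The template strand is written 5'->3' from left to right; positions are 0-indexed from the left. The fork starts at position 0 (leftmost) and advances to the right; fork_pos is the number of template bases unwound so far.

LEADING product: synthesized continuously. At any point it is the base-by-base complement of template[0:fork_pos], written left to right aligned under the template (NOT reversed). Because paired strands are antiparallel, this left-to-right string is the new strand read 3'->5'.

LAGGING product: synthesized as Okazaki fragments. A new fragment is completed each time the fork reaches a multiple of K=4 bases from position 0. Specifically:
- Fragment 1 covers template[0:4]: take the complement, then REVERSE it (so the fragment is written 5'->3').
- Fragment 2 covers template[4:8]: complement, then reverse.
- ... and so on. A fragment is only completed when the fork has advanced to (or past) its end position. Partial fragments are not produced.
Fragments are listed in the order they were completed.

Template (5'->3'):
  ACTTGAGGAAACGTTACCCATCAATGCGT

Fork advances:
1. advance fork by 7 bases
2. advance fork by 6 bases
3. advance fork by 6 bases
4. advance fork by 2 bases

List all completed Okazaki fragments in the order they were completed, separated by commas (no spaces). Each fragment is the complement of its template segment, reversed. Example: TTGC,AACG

Answer: AAGT,CCTC,GTTT,TAAC,TGGG

Derivation:
Step 1: advance 7 -> fork_pos = 0 + 7 = 7. Reached multiple(s) of 4: 4 -> fragment 1 completed (1 total).
Step 2: advance 6 -> fork_pos = 7 + 6 = 13. Reached multiple(s) of 4: 8, 12 -> fragments 2-3 completed (3 total).
Step 3: advance 6 -> fork_pos = 13 + 6 = 19. Reached multiple(s) of 4: 16 -> fragment 4 completed (4 total).
Step 4: advance 2 -> fork_pos = 19 + 2 = 21. Reached multiple(s) of 4: 20 -> fragment 5 completed (5 total).
Final fork_pos = 21, so 5 fragment(s) are complete. Build each: template segment -> complement -> reverse.
Fragment 1: template[0:4] = ACTT -> complement TGAA -> reversed AAGT
Fragment 2: template[4:8] = GAGG -> complement CTCC -> reversed CCTC
Fragment 3: template[8:12] = AAAC -> complement TTTG -> reversed GTTT
Fragment 4: template[12:16] = GTTA -> complement CAAT -> reversed TAAC
Fragment 5: template[16:20] = CCCA -> complement GGGT -> reversed TGGG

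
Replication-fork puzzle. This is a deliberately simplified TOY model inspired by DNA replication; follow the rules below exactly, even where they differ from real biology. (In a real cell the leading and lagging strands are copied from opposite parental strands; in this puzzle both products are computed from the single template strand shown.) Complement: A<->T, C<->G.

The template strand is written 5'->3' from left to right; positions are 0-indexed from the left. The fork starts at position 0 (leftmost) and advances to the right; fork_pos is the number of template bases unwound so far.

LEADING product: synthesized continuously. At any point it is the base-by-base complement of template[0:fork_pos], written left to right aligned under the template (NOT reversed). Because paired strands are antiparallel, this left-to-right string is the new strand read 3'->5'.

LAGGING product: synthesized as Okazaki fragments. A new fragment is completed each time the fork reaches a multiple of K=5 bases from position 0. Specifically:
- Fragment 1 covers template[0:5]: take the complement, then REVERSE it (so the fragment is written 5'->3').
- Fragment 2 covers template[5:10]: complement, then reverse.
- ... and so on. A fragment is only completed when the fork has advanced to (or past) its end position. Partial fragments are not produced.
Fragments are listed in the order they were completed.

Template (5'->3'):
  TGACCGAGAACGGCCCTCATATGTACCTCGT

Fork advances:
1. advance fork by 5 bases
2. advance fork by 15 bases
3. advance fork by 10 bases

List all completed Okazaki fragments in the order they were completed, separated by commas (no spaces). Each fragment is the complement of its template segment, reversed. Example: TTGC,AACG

Answer: GGTCA,TTCTC,GGCCG,ATGAG,TACAT,CGAGG

Derivation:
Step 1: advance 5 -> fork_pos = 0 + 5 = 5. Reached multiple(s) of 5: 5 -> fragment 1 completed (1 total).
Step 2: advance 15 -> fork_pos = 5 + 15 = 20. Reached multiple(s) of 5: 10, 15, 20 -> fragments 2-4 completed (4 total).
Step 3: advance 10 -> fork_pos = 20 + 10 = 30. Reached multiple(s) of 5: 25, 30 -> fragments 5-6 completed (6 total).
Final fork_pos = 30, so 6 fragment(s) are complete. Build each: template segment -> complement -> reverse.
Fragment 1: template[0:5] = TGACC -> complement ACTGG -> reversed GGTCA
Fragment 2: template[5:10] = GAGAA -> complement CTCTT -> reversed TTCTC
Fragment 3: template[10:15] = CGGCC -> complement GCCGG -> reversed GGCCG
Fragment 4: template[15:20] = CTCAT -> complement GAGTA -> reversed ATGAG
Fragment 5: template[20:25] = ATGTA -> complement TACAT -> reversed TACAT
Fragment 6: template[25:30] = CCTCG -> complement GGAGC -> reversed CGAGG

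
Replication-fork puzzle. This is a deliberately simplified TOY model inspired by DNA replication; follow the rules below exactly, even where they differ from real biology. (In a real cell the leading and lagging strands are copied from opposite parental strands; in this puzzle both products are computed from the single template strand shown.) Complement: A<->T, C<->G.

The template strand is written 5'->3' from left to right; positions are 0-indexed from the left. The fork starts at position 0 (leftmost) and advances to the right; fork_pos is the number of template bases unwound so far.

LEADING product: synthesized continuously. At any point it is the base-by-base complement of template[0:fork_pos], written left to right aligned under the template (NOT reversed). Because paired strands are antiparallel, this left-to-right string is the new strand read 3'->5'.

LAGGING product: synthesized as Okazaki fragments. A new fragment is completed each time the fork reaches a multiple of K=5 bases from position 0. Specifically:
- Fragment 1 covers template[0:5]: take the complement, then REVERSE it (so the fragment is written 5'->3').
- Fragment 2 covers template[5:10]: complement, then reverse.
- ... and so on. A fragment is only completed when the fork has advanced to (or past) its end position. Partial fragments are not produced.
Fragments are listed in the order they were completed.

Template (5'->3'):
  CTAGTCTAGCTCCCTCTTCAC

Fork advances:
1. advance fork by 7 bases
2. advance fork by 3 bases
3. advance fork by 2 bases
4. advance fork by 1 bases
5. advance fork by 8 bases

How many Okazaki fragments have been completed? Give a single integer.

Step 1: advance 7 -> fork_pos = 0 + 7 = 7. Reached multiple(s) of 5: 5 -> fragment 1 completed (1 total).
Step 2: advance 3 -> fork_pos = 7 + 3 = 10. Reached multiple(s) of 5: 10 -> fragment 2 completed (2 total).
Step 3: advance 2 -> fork_pos = 10 + 2 = 12. Next multiple of 5 is 15 (not reached); still 2 fragment(s).
Step 4: advance 1 -> fork_pos = 12 + 1 = 13. Next multiple of 5 is 15 (not reached); still 2 fragment(s).
Step 5: advance 8 -> fork_pos = 13 + 8 = 21. Reached multiple(s) of 5: 15, 20 -> fragments 3-4 completed (4 total).
Check: final fork_pos = 21; the multiples of 5 that are <= 21 are 5..20 -> 21 // 5 = 4 completed fragment(s).

Answer: 4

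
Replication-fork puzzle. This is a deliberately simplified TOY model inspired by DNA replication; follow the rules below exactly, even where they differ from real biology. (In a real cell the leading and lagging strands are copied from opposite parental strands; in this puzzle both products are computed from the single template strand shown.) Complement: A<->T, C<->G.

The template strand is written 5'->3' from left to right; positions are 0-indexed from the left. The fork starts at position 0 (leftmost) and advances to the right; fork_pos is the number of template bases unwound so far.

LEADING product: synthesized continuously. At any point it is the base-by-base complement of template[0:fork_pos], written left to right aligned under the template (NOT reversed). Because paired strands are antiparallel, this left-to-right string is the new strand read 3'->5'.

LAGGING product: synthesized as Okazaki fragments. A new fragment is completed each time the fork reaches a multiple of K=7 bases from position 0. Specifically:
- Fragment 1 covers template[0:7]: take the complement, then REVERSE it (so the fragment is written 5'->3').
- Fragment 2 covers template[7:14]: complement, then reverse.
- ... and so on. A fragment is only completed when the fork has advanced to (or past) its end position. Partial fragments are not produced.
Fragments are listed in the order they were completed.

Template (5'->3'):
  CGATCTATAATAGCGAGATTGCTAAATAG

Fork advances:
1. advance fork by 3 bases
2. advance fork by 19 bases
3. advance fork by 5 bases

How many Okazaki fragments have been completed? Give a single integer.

Answer: 3

Derivation:
Step 1: advance 3 -> fork_pos = 0 + 3 = 3. Next multiple of 7 is 7 (not reached); still 0 fragment(s).
Step 2: advance 19 -> fork_pos = 3 + 19 = 22. Reached multiple(s) of 7: 7, 14, 21 -> fragments 1-3 completed (3 total).
Step 3: advance 5 -> fork_pos = 22 + 5 = 27. Next multiple of 7 is 28 (not reached); still 3 fragment(s).
Check: final fork_pos = 27; the multiples of 7 that are <= 27 are 7..21 -> 27 // 7 = 3 completed fragment(s).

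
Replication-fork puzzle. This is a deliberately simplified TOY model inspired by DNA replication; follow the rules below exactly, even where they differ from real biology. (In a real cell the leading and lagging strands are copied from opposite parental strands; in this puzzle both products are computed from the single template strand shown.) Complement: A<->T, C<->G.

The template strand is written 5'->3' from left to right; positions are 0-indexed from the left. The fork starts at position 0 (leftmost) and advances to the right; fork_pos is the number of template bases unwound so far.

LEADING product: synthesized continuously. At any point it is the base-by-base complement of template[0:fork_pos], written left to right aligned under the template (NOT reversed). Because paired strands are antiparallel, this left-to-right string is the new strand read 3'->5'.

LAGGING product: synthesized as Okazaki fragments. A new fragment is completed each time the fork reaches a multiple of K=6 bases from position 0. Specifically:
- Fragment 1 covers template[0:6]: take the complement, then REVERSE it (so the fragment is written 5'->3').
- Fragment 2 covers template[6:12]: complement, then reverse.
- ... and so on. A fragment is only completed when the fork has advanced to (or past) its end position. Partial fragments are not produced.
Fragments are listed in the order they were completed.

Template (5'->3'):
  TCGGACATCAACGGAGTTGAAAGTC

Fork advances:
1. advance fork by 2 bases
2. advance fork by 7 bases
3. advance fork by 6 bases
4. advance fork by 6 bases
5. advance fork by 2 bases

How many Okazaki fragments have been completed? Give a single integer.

Step 1: advance 2 -> fork_pos = 0 + 2 = 2. Next multiple of 6 is 6 (not reached); still 0 fragment(s).
Step 2: advance 7 -> fork_pos = 2 + 7 = 9. Reached multiple(s) of 6: 6 -> fragment 1 completed (1 total).
Step 3: advance 6 -> fork_pos = 9 + 6 = 15. Reached multiple(s) of 6: 12 -> fragment 2 completed (2 total).
Step 4: advance 6 -> fork_pos = 15 + 6 = 21. Reached multiple(s) of 6: 18 -> fragment 3 completed (3 total).
Step 5: advance 2 -> fork_pos = 21 + 2 = 23. Next multiple of 6 is 24 (not reached); still 3 fragment(s).
Check: final fork_pos = 23; the multiples of 6 that are <= 23 are 6..18 -> 23 // 6 = 3 completed fragment(s).

Answer: 3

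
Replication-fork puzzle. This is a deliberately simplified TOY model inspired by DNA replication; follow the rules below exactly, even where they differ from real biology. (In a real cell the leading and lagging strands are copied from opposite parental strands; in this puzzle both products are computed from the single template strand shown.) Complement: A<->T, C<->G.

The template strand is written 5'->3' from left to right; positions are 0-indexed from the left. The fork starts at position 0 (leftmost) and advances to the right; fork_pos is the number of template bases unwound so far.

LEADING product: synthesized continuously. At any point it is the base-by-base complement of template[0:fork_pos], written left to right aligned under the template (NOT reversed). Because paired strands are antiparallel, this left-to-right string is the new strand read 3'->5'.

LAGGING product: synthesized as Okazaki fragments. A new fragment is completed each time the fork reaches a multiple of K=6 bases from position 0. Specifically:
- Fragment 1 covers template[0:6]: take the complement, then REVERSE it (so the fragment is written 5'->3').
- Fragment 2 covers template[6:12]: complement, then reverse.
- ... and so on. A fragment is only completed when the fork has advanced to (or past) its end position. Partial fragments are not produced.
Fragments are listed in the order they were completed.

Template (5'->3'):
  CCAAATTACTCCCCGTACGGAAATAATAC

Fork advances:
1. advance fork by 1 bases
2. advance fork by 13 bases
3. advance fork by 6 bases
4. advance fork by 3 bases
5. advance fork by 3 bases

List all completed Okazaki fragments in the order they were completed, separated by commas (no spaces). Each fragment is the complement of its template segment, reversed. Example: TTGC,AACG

Answer: ATTTGG,GGAGTA,GTACGG,ATTTCC

Derivation:
Step 1: advance 1 -> fork_pos = 0 + 1 = 1. Next multiple of 6 is 6 (not reached); still 0 fragment(s).
Step 2: advance 13 -> fork_pos = 1 + 13 = 14. Reached multiple(s) of 6: 6, 12 -> fragments 1-2 completed (2 total).
Step 3: advance 6 -> fork_pos = 14 + 6 = 20. Reached multiple(s) of 6: 18 -> fragment 3 completed (3 total).
Step 4: advance 3 -> fork_pos = 20 + 3 = 23. Next multiple of 6 is 24 (not reached); still 3 fragment(s).
Step 5: advance 3 -> fork_pos = 23 + 3 = 26. Reached multiple(s) of 6: 24 -> fragment 4 completed (4 total).
Final fork_pos = 26, so 4 fragment(s) are complete. Build each: template segment -> complement -> reverse.
Fragment 1: template[0:6] = CCAAAT -> complement GGTTTA -> reversed ATTTGG
Fragment 2: template[6:12] = TACTCC -> complement ATGAGG -> reversed GGAGTA
Fragment 3: template[12:18] = CCGTAC -> complement GGCATG -> reversed GTACGG
Fragment 4: template[18:24] = GGAAAT -> complement CCTTTA -> reversed ATTTCC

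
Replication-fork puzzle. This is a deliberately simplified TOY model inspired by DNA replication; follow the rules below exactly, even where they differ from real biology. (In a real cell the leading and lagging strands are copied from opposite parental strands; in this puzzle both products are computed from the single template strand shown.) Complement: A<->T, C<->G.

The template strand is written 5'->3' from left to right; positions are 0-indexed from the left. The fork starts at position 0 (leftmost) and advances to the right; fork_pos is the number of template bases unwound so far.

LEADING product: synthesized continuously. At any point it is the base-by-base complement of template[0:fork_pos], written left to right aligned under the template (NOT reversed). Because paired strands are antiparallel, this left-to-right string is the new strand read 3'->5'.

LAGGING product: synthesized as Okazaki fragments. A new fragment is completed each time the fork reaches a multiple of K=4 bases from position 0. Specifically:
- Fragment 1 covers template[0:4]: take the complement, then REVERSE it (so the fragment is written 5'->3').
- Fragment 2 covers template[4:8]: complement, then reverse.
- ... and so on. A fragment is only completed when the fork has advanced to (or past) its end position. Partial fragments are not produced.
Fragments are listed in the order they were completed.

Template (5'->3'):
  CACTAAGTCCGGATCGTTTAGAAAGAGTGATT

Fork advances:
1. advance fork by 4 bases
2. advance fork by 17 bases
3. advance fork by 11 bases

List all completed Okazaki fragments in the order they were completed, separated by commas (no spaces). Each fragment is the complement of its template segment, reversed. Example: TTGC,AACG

Step 1: advance 4 -> fork_pos = 0 + 4 = 4. Reached multiple(s) of 4: 4 -> fragment 1 completed (1 total).
Step 2: advance 17 -> fork_pos = 4 + 17 = 21. Reached multiple(s) of 4: 8, 12, 16, 20 -> fragments 2-5 completed (5 total).
Step 3: advance 11 -> fork_pos = 21 + 11 = 32. Reached multiple(s) of 4: 24, 28, 32 -> fragments 6-8 completed (8 total).
Final fork_pos = 32, so 8 fragment(s) are complete. Build each: template segment -> complement -> reverse.
Fragment 1: template[0:4] = CACT -> complement GTGA -> reversed AGTG
Fragment 2: template[4:8] = AAGT -> complement TTCA -> reversed ACTT
Fragment 3: template[8:12] = CCGG -> complement GGCC -> reversed CCGG
Fragment 4: template[12:16] = ATCG -> complement TAGC -> reversed CGAT
Fragment 5: template[16:20] = TTTA -> complement AAAT -> reversed TAAA
Fragment 6: template[20:24] = GAAA -> complement CTTT -> reversed TTTC
Fragment 7: template[24:28] = GAGT -> complement CTCA -> reversed ACTC
Fragment 8: template[28:32] = GATT -> complement CTAA -> reversed AATC

Answer: AGTG,ACTT,CCGG,CGAT,TAAA,TTTC,ACTC,AATC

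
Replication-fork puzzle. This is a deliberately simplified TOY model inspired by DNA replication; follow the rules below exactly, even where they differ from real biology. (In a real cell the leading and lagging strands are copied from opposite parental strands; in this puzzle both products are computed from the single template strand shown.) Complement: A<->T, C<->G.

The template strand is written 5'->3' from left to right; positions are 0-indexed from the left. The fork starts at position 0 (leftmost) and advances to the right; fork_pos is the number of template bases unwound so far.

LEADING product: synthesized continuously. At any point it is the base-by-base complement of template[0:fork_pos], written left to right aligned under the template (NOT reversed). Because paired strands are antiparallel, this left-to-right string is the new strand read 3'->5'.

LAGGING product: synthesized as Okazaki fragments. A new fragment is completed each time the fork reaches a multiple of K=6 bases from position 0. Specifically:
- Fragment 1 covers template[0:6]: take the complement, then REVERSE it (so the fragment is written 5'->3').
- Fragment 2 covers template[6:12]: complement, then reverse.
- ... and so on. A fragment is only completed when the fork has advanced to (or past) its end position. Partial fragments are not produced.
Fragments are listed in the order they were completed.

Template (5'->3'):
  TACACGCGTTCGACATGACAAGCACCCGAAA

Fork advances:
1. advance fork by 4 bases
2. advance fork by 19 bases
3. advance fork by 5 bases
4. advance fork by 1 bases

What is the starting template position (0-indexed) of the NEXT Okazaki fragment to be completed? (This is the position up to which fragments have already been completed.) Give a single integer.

Step 1: advance 4 -> fork_pos = 0 + 4 = 4. Next multiple of 6 is 6 (not reached); still 0 fragment(s).
Step 2: advance 19 -> fork_pos = 4 + 19 = 23. Reached multiple(s) of 6: 6, 12, 18 -> fragments 1-3 completed (3 total).
Step 3: advance 5 -> fork_pos = 23 + 5 = 28. Reached multiple(s) of 6: 24 -> fragment 4 completed (4 total).
Step 4: advance 1 -> fork_pos = 28 + 1 = 29. Next multiple of 6 is 30 (not reached); still 4 fragment(s).
4 fragment(s) completed, covering template[0:24] (4 x 6 = 24). The next fragment, fragment 5, covers template[24:30], so it starts at position 24.

Answer: 24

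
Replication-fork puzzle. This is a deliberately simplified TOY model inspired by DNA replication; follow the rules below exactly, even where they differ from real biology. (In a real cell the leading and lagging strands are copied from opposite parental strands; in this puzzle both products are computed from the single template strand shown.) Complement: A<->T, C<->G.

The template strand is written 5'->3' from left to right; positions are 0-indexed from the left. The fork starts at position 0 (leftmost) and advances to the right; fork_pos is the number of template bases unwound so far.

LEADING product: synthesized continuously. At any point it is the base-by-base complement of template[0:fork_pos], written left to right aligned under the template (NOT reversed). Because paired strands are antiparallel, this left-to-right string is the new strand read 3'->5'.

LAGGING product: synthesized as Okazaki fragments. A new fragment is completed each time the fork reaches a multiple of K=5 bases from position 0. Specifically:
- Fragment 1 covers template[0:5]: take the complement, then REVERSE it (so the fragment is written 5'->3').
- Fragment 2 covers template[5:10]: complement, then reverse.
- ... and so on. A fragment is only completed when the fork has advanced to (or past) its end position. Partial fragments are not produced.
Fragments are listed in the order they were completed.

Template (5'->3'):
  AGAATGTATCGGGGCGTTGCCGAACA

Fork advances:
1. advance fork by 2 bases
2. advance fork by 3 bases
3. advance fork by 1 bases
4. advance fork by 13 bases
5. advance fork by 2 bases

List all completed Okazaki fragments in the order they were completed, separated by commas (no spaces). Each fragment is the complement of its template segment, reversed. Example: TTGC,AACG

Answer: ATTCT,GATAC,GCCCC,GCAAC

Derivation:
Step 1: advance 2 -> fork_pos = 0 + 2 = 2. Next multiple of 5 is 5 (not reached); still 0 fragment(s).
Step 2: advance 3 -> fork_pos = 2 + 3 = 5. Reached multiple(s) of 5: 5 -> fragment 1 completed (1 total).
Step 3: advance 1 -> fork_pos = 5 + 1 = 6. Next multiple of 5 is 10 (not reached); still 1 fragment(s).
Step 4: advance 13 -> fork_pos = 6 + 13 = 19. Reached multiple(s) of 5: 10, 15 -> fragments 2-3 completed (3 total).
Step 5: advance 2 -> fork_pos = 19 + 2 = 21. Reached multiple(s) of 5: 20 -> fragment 4 completed (4 total).
Final fork_pos = 21, so 4 fragment(s) are complete. Build each: template segment -> complement -> reverse.
Fragment 1: template[0:5] = AGAAT -> complement TCTTA -> reversed ATTCT
Fragment 2: template[5:10] = GTATC -> complement CATAG -> reversed GATAC
Fragment 3: template[10:15] = GGGGC -> complement CCCCG -> reversed GCCCC
Fragment 4: template[15:20] = GTTGC -> complement CAACG -> reversed GCAAC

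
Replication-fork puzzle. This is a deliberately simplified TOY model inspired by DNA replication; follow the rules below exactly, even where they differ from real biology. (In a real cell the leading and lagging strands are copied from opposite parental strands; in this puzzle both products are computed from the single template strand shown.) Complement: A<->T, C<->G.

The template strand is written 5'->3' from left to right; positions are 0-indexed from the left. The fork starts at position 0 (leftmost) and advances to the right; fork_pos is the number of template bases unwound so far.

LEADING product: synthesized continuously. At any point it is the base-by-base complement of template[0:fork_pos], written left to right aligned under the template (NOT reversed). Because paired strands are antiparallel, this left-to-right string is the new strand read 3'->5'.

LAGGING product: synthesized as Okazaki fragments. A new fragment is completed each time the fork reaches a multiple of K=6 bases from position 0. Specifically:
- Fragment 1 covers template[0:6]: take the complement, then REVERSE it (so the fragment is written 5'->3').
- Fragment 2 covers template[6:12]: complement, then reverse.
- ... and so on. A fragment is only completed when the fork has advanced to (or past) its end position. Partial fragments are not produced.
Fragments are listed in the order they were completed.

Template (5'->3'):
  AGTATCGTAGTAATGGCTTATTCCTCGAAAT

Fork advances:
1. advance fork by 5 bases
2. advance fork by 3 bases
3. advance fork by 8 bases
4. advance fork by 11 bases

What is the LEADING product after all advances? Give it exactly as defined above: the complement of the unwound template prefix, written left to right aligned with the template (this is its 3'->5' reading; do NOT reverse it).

Answer: TCATAGCATCATTACCGAATAAGGAGC

Derivation:
Step 1: advance 5 -> fork_pos = 0 + 5 = 5.
Step 2: advance 3 -> fork_pos = 5 + 3 = 8.
Step 3: advance 8 -> fork_pos = 8 + 8 = 16.
Step 4: advance 11 -> fork_pos = 16 + 11 = 27.
Unwound prefix: template[0:27] = AGTATCGTAGTAATGGCTTATTCCTCG
Complement it base by base (A<->T, C<->G), keeping left-to-right order:
  [0:5] AGTAT -> TCATA
  [5:10] CGTAG -> GCATC
  [10:15] TAATG -> ATTAC
  [15:20] GCTTA -> CGAAT
  [20:25] TTCCT -> AAGGA
  [25:27] CG -> GC
Concatenate: TCATAGCATCATTACCGAATAAGGAGC (length 27; written aligned with the template, i.e. 3'->5').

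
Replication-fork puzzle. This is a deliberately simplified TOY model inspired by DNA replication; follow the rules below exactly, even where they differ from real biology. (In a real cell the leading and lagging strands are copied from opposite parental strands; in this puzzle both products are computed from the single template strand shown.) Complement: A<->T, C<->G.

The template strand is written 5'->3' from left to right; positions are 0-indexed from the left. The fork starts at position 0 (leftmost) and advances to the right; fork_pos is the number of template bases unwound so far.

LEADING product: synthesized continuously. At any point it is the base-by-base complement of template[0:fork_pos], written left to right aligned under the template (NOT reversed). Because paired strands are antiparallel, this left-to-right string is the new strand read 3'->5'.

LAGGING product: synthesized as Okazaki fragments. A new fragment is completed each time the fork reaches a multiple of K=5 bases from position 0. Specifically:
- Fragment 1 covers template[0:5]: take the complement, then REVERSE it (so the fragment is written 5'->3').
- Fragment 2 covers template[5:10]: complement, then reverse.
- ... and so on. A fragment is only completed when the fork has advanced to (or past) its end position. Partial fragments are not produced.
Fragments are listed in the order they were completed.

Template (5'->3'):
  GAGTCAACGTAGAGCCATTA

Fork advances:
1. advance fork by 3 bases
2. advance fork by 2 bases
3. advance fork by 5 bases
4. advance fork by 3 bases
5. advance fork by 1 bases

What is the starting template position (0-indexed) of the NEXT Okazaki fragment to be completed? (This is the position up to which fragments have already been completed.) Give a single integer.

Step 1: advance 3 -> fork_pos = 0 + 3 = 3. Next multiple of 5 is 5 (not reached); still 0 fragment(s).
Step 2: advance 2 -> fork_pos = 3 + 2 = 5. Reached multiple(s) of 5: 5 -> fragment 1 completed (1 total).
Step 3: advance 5 -> fork_pos = 5 + 5 = 10. Reached multiple(s) of 5: 10 -> fragment 2 completed (2 total).
Step 4: advance 3 -> fork_pos = 10 + 3 = 13. Next multiple of 5 is 15 (not reached); still 2 fragment(s).
Step 5: advance 1 -> fork_pos = 13 + 1 = 14. Next multiple of 5 is 15 (not reached); still 2 fragment(s).
2 fragment(s) completed, covering template[0:10] (2 x 5 = 10). The next fragment, fragment 3, covers template[10:15], so it starts at position 10.

Answer: 10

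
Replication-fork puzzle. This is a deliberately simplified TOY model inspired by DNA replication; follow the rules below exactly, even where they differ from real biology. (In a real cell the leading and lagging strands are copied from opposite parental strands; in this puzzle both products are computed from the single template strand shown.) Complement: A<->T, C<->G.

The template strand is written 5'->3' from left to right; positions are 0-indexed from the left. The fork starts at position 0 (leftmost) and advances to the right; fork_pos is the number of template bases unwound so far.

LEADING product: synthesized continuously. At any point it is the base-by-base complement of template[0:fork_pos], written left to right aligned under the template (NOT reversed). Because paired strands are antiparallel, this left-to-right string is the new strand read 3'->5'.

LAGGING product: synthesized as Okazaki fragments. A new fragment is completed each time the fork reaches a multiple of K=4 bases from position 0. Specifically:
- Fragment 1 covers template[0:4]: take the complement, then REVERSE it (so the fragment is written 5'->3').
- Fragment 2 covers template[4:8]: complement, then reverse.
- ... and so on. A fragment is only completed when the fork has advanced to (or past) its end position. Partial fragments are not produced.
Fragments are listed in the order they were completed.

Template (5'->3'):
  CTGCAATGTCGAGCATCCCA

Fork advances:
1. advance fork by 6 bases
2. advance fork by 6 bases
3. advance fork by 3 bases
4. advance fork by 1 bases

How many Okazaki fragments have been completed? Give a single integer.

Step 1: advance 6 -> fork_pos = 0 + 6 = 6. Reached multiple(s) of 4: 4 -> fragment 1 completed (1 total).
Step 2: advance 6 -> fork_pos = 6 + 6 = 12. Reached multiple(s) of 4: 8, 12 -> fragments 2-3 completed (3 total).
Step 3: advance 3 -> fork_pos = 12 + 3 = 15. Next multiple of 4 is 16 (not reached); still 3 fragment(s).
Step 4: advance 1 -> fork_pos = 15 + 1 = 16. Reached multiple(s) of 4: 16 -> fragment 4 completed (4 total).
Check: final fork_pos = 16; the multiples of 4 that are <= 16 are 4..16 -> 16 // 4 = 4 completed fragment(s).

Answer: 4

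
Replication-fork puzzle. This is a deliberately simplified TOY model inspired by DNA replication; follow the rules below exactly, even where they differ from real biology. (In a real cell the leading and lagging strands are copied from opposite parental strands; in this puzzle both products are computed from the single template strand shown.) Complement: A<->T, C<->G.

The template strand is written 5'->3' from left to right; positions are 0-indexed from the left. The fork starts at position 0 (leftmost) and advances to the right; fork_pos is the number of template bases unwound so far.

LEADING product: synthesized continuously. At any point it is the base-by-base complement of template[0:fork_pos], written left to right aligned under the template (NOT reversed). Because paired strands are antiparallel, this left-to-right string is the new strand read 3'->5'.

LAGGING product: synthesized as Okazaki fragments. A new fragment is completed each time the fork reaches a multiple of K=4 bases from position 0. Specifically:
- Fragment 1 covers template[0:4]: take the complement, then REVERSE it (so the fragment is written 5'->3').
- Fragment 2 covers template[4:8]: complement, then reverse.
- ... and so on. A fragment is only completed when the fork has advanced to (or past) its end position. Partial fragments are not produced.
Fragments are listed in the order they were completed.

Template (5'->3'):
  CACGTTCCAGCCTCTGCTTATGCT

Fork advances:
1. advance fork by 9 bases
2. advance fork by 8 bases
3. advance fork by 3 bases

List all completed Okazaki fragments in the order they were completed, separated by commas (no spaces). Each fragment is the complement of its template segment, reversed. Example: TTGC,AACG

Step 1: advance 9 -> fork_pos = 0 + 9 = 9. Reached multiple(s) of 4: 4, 8 -> fragments 1-2 completed (2 total).
Step 2: advance 8 -> fork_pos = 9 + 8 = 17. Reached multiple(s) of 4: 12, 16 -> fragments 3-4 completed (4 total).
Step 3: advance 3 -> fork_pos = 17 + 3 = 20. Reached multiple(s) of 4: 20 -> fragment 5 completed (5 total).
Final fork_pos = 20, so 5 fragment(s) are complete. Build each: template segment -> complement -> reverse.
Fragment 1: template[0:4] = CACG -> complement GTGC -> reversed CGTG
Fragment 2: template[4:8] = TTCC -> complement AAGG -> reversed GGAA
Fragment 3: template[8:12] = AGCC -> complement TCGG -> reversed GGCT
Fragment 4: template[12:16] = TCTG -> complement AGAC -> reversed CAGA
Fragment 5: template[16:20] = CTTA -> complement GAAT -> reversed TAAG

Answer: CGTG,GGAA,GGCT,CAGA,TAAG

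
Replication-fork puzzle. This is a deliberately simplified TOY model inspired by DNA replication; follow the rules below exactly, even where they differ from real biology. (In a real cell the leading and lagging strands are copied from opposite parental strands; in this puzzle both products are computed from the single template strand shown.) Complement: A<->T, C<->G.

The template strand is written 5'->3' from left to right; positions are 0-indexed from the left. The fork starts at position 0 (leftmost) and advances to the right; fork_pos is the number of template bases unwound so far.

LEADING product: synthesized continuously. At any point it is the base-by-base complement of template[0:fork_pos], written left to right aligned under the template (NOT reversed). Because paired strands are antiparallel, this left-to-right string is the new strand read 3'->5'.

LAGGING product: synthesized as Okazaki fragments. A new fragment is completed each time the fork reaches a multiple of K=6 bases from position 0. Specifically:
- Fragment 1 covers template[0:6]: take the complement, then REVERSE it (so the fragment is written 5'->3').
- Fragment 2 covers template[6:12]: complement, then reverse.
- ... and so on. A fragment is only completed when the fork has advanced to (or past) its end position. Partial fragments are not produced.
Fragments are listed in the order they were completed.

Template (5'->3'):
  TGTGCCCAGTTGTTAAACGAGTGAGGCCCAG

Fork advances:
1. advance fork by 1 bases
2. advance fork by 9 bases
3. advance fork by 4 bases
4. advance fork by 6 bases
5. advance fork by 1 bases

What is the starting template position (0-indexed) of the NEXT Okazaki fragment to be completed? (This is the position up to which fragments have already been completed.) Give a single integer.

Answer: 18

Derivation:
Step 1: advance 1 -> fork_pos = 0 + 1 = 1. Next multiple of 6 is 6 (not reached); still 0 fragment(s).
Step 2: advance 9 -> fork_pos = 1 + 9 = 10. Reached multiple(s) of 6: 6 -> fragment 1 completed (1 total).
Step 3: advance 4 -> fork_pos = 10 + 4 = 14. Reached multiple(s) of 6: 12 -> fragment 2 completed (2 total).
Step 4: advance 6 -> fork_pos = 14 + 6 = 20. Reached multiple(s) of 6: 18 -> fragment 3 completed (3 total).
Step 5: advance 1 -> fork_pos = 20 + 1 = 21. Next multiple of 6 is 24 (not reached); still 3 fragment(s).
3 fragment(s) completed, covering template[0:18] (3 x 6 = 18). The next fragment, fragment 4, covers template[18:24], so it starts at position 18.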